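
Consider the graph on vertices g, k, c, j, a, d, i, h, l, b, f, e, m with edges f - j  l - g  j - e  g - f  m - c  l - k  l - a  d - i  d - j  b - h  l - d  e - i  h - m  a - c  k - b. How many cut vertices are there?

Removing l increases the component count from 1 to 2, so l is a cut vertex.
By contrast removing f leaves 1 component; it is not a cut vertex. No other vertex is a cut vertex either.

1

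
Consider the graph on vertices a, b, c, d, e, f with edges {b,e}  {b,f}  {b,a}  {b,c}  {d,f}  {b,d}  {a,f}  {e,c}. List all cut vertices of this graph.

Removing b increases the component count from 1 to 2, so b is a cut vertex.
By contrast removing d leaves 1 component; it is not a cut vertex. No other vertex is a cut vertex either.

b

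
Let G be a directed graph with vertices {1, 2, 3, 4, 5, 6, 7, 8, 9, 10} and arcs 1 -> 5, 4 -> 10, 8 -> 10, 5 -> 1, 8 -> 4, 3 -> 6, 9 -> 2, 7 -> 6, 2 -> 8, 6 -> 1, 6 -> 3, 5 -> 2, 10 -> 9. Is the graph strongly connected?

No

There is no directed path from 1 to 6, so the graph is not strongly connected.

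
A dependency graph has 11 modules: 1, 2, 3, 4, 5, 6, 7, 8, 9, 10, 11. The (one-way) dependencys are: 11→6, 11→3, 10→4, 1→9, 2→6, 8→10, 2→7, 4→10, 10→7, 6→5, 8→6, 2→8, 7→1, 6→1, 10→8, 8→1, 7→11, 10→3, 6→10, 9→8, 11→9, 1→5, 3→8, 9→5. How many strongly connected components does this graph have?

{1, 3, 4, 6, 7, 8, 9, 10, 11} are all mutually reachable — one SCC of size 9.
{5} is an SCC by itself.
{2} is an SCC by itself.
That gives 3 strongly connected components.

3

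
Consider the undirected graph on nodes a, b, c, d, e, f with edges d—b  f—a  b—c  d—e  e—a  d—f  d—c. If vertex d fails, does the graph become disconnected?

Yes

Deleting d raises the number of components from 1 to 2, so d is a cut vertex.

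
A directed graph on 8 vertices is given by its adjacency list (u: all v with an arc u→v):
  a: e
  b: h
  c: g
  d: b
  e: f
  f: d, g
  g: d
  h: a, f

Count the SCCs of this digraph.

2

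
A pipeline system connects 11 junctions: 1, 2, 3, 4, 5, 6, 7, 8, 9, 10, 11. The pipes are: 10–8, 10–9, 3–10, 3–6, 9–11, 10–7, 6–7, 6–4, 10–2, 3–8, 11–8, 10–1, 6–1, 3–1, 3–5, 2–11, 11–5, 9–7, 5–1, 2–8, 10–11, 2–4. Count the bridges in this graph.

0

The edges on the cycle 10-9-7-10 are not bridges since each lies on that cycle.
Every edge lies on some cycle, so there are no bridges.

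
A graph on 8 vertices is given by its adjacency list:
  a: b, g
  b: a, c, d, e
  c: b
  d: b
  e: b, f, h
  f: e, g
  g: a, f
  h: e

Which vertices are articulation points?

b, e

Removing b increases the component count from 1 to 3, so b is a cut vertex.
Removing e increases the component count from 1 to 2, so e is a cut vertex.
By contrast removing h leaves 1 component; it is not a cut vertex. No other vertex is a cut vertex either.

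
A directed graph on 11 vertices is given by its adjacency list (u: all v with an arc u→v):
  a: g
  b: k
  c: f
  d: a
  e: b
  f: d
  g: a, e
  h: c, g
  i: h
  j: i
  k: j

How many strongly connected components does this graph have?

1

{a, b, c, d, e, f, g, h, i, j, k} are all mutually reachable — one SCC of size 11.
That gives 1 strongly connected component.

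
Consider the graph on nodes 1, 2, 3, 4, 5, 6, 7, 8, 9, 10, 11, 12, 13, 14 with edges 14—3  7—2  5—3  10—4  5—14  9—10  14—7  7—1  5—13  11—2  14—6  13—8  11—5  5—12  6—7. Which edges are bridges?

The edges on the cycle 14-6-7-14 are not bridges since each lies on that cycle.
But removing 5—13 disconnects 5 from 13; removing 9—10 disconnects 9 from 10; removing 5—12 disconnects 5 from 12; removing 10—4 disconnects 10 from 4 — these are bridges.
In total 6 edges are bridges.

1-7, 10-4, 10-9, 12-5, 13-5, 13-8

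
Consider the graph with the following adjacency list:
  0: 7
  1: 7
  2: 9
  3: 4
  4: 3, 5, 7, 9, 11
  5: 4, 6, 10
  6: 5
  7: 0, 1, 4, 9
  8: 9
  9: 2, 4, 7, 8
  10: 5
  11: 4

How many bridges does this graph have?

9

The edges on the cycle 7-9-4-7 are not bridges since each lies on that cycle.
But removing 9-2 disconnects 9 from 2; removing 7-1 disconnects 7 from 1; removing 4-5 disconnects 4 from 5; removing 5-10 disconnects 5 from 10 — these are bridges.
In total 9 edges are bridges.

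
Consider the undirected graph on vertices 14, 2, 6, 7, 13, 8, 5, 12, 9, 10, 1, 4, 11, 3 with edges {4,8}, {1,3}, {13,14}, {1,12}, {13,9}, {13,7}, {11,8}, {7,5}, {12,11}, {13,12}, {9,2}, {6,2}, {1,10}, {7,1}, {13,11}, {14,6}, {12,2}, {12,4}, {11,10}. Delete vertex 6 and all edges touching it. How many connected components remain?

1

With 6 gone, the remaining components are: {1, 2, 3, 4, 5, 7, 8, 9, 10, 11, 12, 13, 14}.
That is 1 component.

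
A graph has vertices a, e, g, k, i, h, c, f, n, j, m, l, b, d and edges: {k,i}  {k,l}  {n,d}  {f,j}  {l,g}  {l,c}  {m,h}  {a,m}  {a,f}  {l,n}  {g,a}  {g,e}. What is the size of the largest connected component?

b is isolated — a component by itself.
Starting from a we can reach a, c, d, e, f, g, h, i, j, k, l, m, n. That is one component of size 13.
The largest has 13 vertices.

13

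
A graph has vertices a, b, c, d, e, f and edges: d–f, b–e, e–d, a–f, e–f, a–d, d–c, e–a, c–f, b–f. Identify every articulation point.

Removing a, for instance, still leaves 1 component. No single vertex removal increases the component count — the graph has no articulation points.

none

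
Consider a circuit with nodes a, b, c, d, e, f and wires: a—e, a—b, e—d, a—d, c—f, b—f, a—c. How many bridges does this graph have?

The edges on the cycle a-e-d-a are not bridges since each lies on that cycle.
Every edge lies on some cycle, so there are no bridges.

0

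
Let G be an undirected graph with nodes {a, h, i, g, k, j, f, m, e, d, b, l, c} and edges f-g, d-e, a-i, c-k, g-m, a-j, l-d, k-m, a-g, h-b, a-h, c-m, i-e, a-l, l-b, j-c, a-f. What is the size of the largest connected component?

13

Starting from a we can reach a, b, c, d, e, f, g, h, i, j, k, l, m. That is one component of size 13.
The largest has 13 vertices.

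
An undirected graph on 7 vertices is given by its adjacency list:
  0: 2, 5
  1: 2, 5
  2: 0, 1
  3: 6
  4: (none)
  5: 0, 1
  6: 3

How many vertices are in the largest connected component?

4

4 is isolated — a component by itself.
Starting from 3 we can reach 3, 6. That is one component of size 2.
Starting from 0 we can reach 0, 1, 2, 5. That is one component of size 4.
The largest has 4 vertices.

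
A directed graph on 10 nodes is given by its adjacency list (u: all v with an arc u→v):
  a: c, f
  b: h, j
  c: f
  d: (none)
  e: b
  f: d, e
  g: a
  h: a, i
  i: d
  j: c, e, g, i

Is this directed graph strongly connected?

No

There is no directed path from d to f, so the graph is not strongly connected.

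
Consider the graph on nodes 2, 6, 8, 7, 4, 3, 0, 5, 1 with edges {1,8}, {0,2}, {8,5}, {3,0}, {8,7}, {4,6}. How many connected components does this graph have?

3

Starting from 4 we can reach 4, 6. That is one component of size 2.
Starting from 0 we can reach 0, 2, 3. That is one component of size 3.
Starting from 1 we can reach 1, 5, 7, 8. That is one component of size 4.
Total: 3 components.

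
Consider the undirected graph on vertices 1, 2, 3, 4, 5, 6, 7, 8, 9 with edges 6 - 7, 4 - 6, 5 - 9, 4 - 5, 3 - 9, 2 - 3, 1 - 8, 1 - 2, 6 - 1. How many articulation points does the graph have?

2

Removing 1 increases the component count from 1 to 2, so 1 is a cut vertex.
Removing 6 increases the component count from 1 to 2, so 6 is a cut vertex.
By contrast removing 8 leaves 1 component; it is not a cut vertex. No other vertex is a cut vertex either.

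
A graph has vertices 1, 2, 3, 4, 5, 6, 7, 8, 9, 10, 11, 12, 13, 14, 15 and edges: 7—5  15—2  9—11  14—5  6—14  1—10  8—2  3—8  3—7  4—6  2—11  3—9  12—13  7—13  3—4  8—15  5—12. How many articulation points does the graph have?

1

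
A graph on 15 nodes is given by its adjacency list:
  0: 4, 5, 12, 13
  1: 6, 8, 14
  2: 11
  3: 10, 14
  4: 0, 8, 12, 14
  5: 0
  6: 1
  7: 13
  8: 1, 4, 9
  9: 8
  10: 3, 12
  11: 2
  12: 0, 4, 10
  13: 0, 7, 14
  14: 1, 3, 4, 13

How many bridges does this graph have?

5

The edges on the cycle 14-1-8-4-14 are not bridges since each lies on that cycle.
But removing 11-2 disconnects 11 from 2; removing 1-6 disconnects 1 from 6; removing 0-5 disconnects 0 from 5; removing 13-7 disconnects 13 from 7 — these are bridges.
In total 5 edges are bridges.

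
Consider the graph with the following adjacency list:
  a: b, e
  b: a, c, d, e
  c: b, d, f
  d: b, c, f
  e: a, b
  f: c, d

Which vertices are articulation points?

Removing b increases the component count from 1 to 2, so b is a cut vertex.
By contrast removing c leaves 1 component; it is not a cut vertex. No other vertex is a cut vertex either.

b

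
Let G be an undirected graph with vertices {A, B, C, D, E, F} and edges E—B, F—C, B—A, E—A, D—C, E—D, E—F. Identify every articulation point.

Removing E increases the component count from 1 to 2, so E is a cut vertex.
By contrast removing D leaves 1 component; it is not a cut vertex. No other vertex is a cut vertex either.

E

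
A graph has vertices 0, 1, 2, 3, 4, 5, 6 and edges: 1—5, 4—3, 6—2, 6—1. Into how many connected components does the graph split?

0 is isolated — a component by itself.
Starting from 3 we can reach 3, 4. That is one component of size 2.
Starting from 1 we can reach 1, 2, 5, 6. That is one component of size 4.
Total: 3 components.

3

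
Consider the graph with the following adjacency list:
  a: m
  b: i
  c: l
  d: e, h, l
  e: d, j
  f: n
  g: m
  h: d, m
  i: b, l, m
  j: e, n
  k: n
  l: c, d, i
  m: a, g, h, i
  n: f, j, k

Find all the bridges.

a-m, b-i, c-l, d-e, e-j, f-n, g-m, j-n, k-n

The edges on the cycle h-d-l-i-m-h are not bridges since each lies on that cycle.
But removing g-m disconnects g from m; removing n-f disconnects n from f; removing m-a disconnects m from a; removing e-j disconnects e from j — these are bridges.
In total 9 edges are bridges.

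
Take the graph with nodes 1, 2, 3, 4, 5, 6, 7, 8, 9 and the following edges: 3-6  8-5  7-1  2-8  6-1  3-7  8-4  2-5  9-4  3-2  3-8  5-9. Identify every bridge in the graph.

none

The edges on the cycle 3-2-5-9-4-8-3 are not bridges since each lies on that cycle.
Every edge lies on some cycle, so there are no bridges.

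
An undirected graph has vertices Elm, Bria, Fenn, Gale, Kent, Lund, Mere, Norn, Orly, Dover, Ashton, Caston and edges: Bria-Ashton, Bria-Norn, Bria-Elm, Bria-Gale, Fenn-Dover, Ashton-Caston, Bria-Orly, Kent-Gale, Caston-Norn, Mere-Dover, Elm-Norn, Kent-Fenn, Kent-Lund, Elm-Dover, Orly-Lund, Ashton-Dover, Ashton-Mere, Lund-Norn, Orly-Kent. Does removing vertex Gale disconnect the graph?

No

Deleting Gale leaves 1 component (was 1) (its neighbors Bria, Kent remain connected to each other), so Gale is not a cut vertex.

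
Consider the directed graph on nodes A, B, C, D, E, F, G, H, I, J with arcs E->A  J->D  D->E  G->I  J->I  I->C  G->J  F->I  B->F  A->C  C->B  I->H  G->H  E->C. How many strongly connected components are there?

{B, C, F, I} are all mutually reachable — one SCC of size 4.
{A} is an SCC by itself.
{H} is an SCC by itself.
{G} is an SCC by itself.
{J} is an SCC by itself.
(and 2 more singleton SCCs)
That gives 7 strongly connected components.

7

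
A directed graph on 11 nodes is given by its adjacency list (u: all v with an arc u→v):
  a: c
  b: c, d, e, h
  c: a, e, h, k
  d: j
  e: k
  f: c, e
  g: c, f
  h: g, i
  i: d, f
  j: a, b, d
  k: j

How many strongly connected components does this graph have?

{a, b, c, d, e, f, g, h, i, j, k} are all mutually reachable — one SCC of size 11.
That gives 1 strongly connected component.

1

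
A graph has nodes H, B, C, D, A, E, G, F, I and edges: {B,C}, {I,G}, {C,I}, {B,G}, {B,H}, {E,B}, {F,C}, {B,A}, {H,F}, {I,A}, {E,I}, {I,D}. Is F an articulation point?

Deleting F leaves 1 component (was 1) (its neighbors C, H remain connected to each other), so F is not a cut vertex.

No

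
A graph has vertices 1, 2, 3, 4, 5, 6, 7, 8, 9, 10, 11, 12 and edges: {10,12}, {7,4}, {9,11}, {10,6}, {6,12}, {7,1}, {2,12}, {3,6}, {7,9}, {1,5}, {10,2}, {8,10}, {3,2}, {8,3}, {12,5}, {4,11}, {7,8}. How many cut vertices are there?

Removing 7 increases the component count from 1 to 2, so 7 is a cut vertex.
By contrast removing 8 leaves 1 component; it is not a cut vertex. No other vertex is a cut vertex either.

1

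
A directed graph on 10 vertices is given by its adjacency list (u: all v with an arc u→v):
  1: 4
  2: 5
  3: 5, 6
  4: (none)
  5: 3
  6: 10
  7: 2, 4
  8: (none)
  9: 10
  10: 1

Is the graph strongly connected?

There is no directed path from 1 to 8, so the graph is not strongly connected.

No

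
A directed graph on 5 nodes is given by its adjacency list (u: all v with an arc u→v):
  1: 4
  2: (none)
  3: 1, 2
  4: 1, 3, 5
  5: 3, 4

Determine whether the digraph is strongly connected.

No

There is no directed path from 2 to 1, so the graph is not strongly connected.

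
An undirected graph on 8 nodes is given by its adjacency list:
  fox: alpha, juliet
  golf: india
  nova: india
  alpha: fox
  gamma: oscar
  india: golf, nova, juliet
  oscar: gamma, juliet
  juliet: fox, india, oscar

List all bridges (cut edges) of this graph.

alpha-fox, fox-juliet, gamma-oscar, golf-india, india-juliet, india-nova, juliet-oscar

removing juliet-india disconnects juliet from india; removing nova-india disconnects nova from india; removing oscar-gamma disconnects oscar from gamma; removing golf-india disconnects golf from india — these are bridges.
In total 7 edges are bridges.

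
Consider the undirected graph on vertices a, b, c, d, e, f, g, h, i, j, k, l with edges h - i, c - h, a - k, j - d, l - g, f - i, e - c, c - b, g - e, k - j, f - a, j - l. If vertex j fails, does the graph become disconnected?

Deleting j raises the number of components from 1 to 2, so j is a cut vertex.

Yes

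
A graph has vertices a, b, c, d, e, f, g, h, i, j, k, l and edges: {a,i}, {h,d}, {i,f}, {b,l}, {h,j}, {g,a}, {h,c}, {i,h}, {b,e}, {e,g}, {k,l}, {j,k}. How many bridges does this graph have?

3

The edges on the cycle b-e-g-a-i-h-j-k-l-b are not bridges since each lies on that cycle.
But removing f - i disconnects f from i; removing c - h disconnects c from h; removing d - h disconnects d from h — these are bridges.
That makes 3 bridges.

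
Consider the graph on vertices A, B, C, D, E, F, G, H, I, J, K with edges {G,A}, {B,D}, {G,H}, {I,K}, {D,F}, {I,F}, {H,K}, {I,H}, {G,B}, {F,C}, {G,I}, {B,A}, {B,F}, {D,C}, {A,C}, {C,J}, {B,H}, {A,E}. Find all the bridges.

The edges on the cycle G-I-F-D-B-G are not bridges since each lies on that cycle.
But removing E-A disconnects E from A; removing J-C disconnects J from C — these are bridges.

A-E, C-J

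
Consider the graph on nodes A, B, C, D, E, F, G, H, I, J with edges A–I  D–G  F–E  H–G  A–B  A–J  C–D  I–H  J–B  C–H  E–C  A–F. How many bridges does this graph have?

0

The edges on the cycle A-J-B-A are not bridges since each lies on that cycle.
Every edge lies on some cycle, so there are no bridges.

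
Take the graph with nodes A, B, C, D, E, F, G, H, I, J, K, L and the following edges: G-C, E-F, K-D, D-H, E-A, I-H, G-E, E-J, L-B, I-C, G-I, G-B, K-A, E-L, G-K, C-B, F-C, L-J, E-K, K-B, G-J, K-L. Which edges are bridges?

The edges on the cycle G-I-C-G are not bridges since each lies on that cycle.
Every edge lies on some cycle, so there are no bridges.

none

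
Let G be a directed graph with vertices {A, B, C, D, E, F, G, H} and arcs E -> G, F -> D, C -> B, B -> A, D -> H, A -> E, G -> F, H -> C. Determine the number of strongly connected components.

{A, B, C, D, E, F, G, H} are all mutually reachable — one SCC of size 8.
That gives 1 strongly connected component.

1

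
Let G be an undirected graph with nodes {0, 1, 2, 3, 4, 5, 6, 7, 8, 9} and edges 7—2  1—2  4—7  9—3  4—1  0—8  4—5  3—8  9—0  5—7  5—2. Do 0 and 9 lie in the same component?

From 0 we can reach 0, 3, 8, 9, which includes 9.

Yes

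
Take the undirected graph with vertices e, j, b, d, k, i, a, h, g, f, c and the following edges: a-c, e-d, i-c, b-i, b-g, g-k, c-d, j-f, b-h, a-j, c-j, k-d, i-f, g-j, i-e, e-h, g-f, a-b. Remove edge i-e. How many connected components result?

1

i and e are still connected via i-c-d-e, so the component count stays at 1.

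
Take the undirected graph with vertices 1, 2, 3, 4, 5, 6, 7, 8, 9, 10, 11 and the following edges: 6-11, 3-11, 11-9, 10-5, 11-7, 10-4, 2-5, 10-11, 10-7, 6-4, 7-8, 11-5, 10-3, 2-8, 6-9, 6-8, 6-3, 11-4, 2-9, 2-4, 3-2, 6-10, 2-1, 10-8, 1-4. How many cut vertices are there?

Removing 8, for instance, still leaves 1 component. No single vertex removal increases the component count — the graph has no articulation points.

0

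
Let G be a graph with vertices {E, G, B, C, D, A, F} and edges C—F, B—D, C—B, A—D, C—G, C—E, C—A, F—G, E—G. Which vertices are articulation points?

Removing C increases the component count from 1 to 2, so C is a cut vertex.
By contrast removing A leaves 1 component; it is not a cut vertex. No other vertex is a cut vertex either.

C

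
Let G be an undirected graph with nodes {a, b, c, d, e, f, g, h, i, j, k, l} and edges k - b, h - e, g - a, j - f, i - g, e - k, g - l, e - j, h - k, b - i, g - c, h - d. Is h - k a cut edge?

After removing h - k, the path h-e-k still connects them, so the edge is not a bridge.

No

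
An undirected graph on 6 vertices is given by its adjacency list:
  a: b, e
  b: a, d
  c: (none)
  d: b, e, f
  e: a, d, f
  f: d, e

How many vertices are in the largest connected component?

5

c is isolated — a component by itself.
Starting from a we can reach a, b, d, e, f. That is one component of size 5.
The largest has 5 vertices.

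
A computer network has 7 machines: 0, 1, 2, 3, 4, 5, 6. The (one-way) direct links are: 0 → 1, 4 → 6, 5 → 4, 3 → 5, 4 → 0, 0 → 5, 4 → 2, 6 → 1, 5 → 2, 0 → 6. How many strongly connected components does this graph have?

5

{0, 4, 5} are all mutually reachable — one SCC of size 3.
{2} is an SCC by itself.
{3} is an SCC by itself.
{6} is an SCC by itself.
{1} is an SCC by itself.
That gives 5 strongly connected components.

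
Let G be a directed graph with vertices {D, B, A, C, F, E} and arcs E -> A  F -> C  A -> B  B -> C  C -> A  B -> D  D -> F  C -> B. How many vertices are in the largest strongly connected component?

5

{A, B, C, D, F} are all mutually reachable — one SCC of size 5.
{E} is an SCC by itself.
The largest has 5 vertices.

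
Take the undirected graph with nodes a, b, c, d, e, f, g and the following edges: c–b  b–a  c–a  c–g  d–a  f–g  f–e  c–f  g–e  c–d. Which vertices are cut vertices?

Removing c increases the component count from 1 to 2, so c is a cut vertex.
By contrast removing d leaves 1 component; it is not a cut vertex. No other vertex is a cut vertex either.

c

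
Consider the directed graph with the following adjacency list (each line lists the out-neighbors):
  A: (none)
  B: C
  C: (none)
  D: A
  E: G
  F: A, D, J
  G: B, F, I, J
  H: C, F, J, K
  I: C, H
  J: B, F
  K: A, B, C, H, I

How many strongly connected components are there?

{H, I, K} are all mutually reachable — one SCC of size 3.
{F, J} are all mutually reachable — one SCC of size 2.
{B} is an SCC by itself.
{G} is an SCC by itself.
{A} is an SCC by itself.
(and 3 more singleton SCCs)
That gives 8 strongly connected components.

8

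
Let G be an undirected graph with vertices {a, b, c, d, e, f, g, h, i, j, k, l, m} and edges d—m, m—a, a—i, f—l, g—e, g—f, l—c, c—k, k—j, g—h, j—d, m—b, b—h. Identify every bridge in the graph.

a-i, a-m, e-g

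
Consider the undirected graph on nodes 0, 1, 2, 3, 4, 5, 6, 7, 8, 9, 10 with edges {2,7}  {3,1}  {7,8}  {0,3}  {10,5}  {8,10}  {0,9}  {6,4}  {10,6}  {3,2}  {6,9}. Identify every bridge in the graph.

The edges on the cycle 0-3-2-7-8-10-6-9-0 are not bridges since each lies on that cycle.
But removing 4-6 disconnects 4 from 6; removing 1-3 disconnects 1 from 3; removing 5-10 disconnects 5 from 10 — these are bridges.

1-3, 10-5, 4-6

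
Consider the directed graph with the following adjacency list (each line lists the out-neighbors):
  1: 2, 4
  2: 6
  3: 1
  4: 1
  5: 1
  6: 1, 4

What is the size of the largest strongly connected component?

{1, 2, 4, 6} are all mutually reachable — one SCC of size 4.
{3} is an SCC by itself.
{5} is an SCC by itself.
The largest has 4 vertices.

4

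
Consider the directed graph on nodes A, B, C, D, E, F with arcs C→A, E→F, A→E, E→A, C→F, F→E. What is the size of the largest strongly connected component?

3

{A, E, F} are all mutually reachable — one SCC of size 3.
{C} is an SCC by itself.
{D} is an SCC by itself.
{B} is an SCC by itself.
The largest has 3 vertices.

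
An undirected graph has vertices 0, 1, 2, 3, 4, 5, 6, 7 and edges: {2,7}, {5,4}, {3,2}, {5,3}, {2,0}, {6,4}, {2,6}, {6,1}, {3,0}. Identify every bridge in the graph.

1-6, 2-7

The edges on the cycle 3-2-0-3 are not bridges since each lies on that cycle.
But removing 6 - 1 disconnects 6 from 1; removing 7 - 2 disconnects 7 from 2 — these are bridges.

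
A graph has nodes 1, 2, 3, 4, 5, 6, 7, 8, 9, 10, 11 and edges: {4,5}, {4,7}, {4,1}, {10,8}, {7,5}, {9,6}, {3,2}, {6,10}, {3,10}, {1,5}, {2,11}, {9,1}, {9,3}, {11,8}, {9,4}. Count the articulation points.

1

Removing 9 increases the component count from 1 to 2, so 9 is a cut vertex.
By contrast removing 10 leaves 1 component; it is not a cut vertex. No other vertex is a cut vertex either.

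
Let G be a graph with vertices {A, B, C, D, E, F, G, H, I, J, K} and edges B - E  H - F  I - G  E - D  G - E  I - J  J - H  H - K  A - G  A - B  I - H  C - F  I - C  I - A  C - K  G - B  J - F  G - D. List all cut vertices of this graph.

I

Removing I increases the component count from 1 to 2, so I is a cut vertex.
By contrast removing J leaves 1 component; it is not a cut vertex. No other vertex is a cut vertex either.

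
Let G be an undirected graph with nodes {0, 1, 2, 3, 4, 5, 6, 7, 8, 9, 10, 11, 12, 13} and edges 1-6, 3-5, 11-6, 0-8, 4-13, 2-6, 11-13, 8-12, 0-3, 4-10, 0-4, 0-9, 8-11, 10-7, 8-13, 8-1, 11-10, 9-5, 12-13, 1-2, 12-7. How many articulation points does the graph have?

Removing 0 increases the component count from 1 to 2, so 0 is a cut vertex.
By contrast removing 5 leaves 1 component; it is not a cut vertex. No other vertex is a cut vertex either.

1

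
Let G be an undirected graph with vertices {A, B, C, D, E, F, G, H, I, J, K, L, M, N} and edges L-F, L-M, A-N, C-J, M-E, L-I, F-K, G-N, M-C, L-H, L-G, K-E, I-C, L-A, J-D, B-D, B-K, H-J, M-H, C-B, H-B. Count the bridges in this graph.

The edges on the cycle L-G-N-A-L are not bridges since each lies on that cycle.
Every edge lies on some cycle, so there are no bridges.

0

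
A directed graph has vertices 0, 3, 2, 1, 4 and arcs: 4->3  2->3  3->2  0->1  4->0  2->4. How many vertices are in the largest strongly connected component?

{2, 3, 4} are all mutually reachable — one SCC of size 3.
{0} is an SCC by itself.
{1} is an SCC by itself.
The largest has 3 vertices.

3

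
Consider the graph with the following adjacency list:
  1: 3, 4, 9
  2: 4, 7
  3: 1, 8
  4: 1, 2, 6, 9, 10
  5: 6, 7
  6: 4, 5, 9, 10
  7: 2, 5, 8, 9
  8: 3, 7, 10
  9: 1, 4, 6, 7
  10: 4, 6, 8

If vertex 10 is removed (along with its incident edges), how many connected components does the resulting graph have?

With 10 gone, the remaining components are: {1, 2, 3, 4, 5, 6, 7, 8, 9}.
That is 1 component.

1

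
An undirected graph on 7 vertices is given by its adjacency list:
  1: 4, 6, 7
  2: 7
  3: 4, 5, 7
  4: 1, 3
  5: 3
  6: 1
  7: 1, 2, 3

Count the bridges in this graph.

3

The edges on the cycle 1-4-3-7-1 are not bridges since each lies on that cycle.
But removing 3-5 disconnects 3 from 5; removing 7-2 disconnects 7 from 2; removing 1-6 disconnects 1 from 6 — these are bridges.
That makes 3 bridges.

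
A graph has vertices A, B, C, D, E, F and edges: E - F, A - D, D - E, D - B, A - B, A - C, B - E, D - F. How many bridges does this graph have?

The edges on the cycle A-D-B-A are not bridges since each lies on that cycle.
But removing C - A disconnects C from A — this is a bridge.

1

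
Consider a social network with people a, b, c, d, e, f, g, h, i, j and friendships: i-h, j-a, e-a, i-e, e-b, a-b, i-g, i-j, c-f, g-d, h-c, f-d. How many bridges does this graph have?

The edges on the cycle i-h-c-f-d-g-i are not bridges since each lies on that cycle.
Every edge lies on some cycle, so there are no bridges.

0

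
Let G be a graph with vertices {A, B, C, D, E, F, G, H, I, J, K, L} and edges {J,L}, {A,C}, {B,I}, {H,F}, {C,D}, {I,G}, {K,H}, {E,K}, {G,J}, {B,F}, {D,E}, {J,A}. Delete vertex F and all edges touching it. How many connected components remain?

With F gone, the remaining components are: {A, B, C, D, E, G, H, I, J, K, L}.
That is 1 component.

1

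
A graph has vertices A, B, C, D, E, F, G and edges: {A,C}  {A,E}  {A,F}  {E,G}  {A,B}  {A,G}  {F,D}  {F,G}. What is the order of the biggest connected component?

7

Starting from A we can reach A, B, C, D, E, F, G. That is one component of size 7.
The largest has 7 vertices.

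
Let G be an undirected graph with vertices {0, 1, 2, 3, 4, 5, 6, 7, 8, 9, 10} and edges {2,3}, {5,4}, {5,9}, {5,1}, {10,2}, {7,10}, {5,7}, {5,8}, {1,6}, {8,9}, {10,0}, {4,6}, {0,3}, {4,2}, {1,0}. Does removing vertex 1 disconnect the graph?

No

Deleting 1 leaves 1 component (was 1) (its neighbors 0, 5, 6 remain connected to each other), so 1 is not a cut vertex.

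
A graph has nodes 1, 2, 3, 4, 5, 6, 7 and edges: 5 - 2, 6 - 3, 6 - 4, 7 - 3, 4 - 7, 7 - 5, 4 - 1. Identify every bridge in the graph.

1-4, 2-5, 5-7

The edges on the cycle 6-4-7-3-6 are not bridges since each lies on that cycle.
But removing 4 - 1 disconnects 4 from 1; removing 7 - 5 disconnects 7 from 5; removing 5 - 2 disconnects 5 from 2 — these are bridges.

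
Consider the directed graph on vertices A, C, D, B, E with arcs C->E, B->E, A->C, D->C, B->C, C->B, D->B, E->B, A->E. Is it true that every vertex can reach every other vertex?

There is no directed path from A to D, so the graph is not strongly connected.

No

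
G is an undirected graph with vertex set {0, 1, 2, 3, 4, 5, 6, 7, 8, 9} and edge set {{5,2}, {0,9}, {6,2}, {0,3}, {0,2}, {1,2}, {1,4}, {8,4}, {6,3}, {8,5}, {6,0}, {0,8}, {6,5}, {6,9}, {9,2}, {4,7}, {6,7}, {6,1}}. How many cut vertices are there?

0

Removing 9, for instance, still leaves 1 component. No single vertex removal increases the component count — the graph has no articulation points.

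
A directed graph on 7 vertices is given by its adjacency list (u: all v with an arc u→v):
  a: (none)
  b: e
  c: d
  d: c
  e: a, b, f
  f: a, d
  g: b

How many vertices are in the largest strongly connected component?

2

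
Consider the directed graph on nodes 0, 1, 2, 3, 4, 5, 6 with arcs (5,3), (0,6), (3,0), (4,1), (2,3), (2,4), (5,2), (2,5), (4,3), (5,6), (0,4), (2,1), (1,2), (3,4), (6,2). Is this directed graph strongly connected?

Yes

From 5 we can reach every vertex (0, 1, 2, 3, 4, 5, 6), and every vertex can reach 5 (0, 1, 2, 3, 4, 5, 6). So the whole graph is one strongly connected component.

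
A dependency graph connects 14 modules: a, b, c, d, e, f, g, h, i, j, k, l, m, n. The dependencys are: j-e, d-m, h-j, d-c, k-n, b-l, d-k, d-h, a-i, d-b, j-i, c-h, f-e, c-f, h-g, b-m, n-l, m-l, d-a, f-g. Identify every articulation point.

d

Removing d increases the component count from 1 to 2, so d is a cut vertex.
By contrast removing c leaves 1 component; it is not a cut vertex. No other vertex is a cut vertex either.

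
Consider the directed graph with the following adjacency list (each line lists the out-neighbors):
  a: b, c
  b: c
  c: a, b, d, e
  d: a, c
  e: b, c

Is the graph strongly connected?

From c we can reach every vertex (a, b, c, d, e), and every vertex can reach c (a, b, c, d, e). So the whole graph is one strongly connected component.

Yes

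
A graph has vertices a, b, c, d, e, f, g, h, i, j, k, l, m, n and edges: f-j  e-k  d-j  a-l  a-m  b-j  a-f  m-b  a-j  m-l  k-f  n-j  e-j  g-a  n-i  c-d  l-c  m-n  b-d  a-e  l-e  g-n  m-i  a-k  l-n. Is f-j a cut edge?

No

After removing f-j, the path f-a-j still connects them, so the edge is not a bridge.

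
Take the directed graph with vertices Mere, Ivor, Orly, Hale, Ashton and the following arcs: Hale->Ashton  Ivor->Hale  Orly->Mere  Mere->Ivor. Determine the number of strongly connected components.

5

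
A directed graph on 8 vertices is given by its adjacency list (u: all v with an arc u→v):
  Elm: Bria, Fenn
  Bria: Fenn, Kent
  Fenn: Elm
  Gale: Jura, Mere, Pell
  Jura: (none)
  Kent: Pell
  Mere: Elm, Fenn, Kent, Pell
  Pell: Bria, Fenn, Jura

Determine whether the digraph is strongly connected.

There is no directed path from Pell to Mere, so the graph is not strongly connected.

No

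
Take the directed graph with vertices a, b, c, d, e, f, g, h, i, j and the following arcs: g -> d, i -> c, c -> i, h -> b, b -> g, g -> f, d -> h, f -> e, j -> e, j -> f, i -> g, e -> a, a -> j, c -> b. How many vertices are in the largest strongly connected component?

4

{a, e, f, j} are all mutually reachable — one SCC of size 4.
{b, d, g, h} are all mutually reachable — one SCC of size 4.
{c, i} are all mutually reachable — one SCC of size 2.
The largest has 4 vertices.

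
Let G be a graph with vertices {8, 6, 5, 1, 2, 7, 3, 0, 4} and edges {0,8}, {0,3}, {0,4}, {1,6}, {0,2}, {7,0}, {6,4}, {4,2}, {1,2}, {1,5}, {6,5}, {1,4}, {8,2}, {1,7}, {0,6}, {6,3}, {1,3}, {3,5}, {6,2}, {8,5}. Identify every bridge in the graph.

The edges on the cycle 1-7-0-8-5-1 are not bridges since each lies on that cycle.
Every edge lies on some cycle, so there are no bridges.

none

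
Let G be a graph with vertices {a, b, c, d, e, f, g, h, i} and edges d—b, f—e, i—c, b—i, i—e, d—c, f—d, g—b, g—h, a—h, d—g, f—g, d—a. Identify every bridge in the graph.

none

The edges on the cycle f-d-b-i-e-f are not bridges since each lies on that cycle.
Every edge lies on some cycle, so there are no bridges.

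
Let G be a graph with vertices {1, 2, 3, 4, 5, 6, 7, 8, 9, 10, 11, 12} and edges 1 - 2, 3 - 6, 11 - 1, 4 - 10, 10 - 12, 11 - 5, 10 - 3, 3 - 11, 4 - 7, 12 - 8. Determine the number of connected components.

2

9 is isolated — a component by itself.
Starting from 1 we can reach 1, 2, 3, 4, 5, 6, 7, 8, 10, 11, 12. That is one component of size 11.
Total: 2 components.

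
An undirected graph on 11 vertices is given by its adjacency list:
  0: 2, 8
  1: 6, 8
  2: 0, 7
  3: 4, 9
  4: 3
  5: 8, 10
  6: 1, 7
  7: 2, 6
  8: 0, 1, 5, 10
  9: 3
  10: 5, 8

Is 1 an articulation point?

No

Deleting 1 leaves 2 components (was 2), so 1 is not a cut vertex.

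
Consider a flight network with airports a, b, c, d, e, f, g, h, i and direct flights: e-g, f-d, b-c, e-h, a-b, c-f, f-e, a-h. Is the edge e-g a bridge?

Removing e-g leaves no path between e and g: the component count goes from 2 to 3. So it is a bridge.

Yes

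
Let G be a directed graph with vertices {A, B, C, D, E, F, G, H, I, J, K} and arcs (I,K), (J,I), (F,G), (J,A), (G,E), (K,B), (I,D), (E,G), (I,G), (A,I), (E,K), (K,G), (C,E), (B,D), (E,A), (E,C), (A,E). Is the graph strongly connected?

There is no directed path from A to J, so the graph is not strongly connected.

No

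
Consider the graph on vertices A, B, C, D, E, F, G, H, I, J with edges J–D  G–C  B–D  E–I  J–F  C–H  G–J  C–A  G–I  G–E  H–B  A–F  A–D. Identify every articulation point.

G

Removing G increases the component count from 1 to 2, so G is a cut vertex.
By contrast removing I leaves 1 component; it is not a cut vertex. No other vertex is a cut vertex either.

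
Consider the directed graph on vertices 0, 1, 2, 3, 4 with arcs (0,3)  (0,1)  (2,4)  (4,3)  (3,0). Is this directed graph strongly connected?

No

There is no directed path from 1 to 2, so the graph is not strongly connected.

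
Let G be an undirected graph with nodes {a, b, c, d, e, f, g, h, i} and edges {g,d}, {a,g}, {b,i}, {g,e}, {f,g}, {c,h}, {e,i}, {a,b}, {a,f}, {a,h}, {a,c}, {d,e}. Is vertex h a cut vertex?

Deleting h leaves 1 component (was 1) (its neighbors a, c remain connected to each other), so h is not a cut vertex.

No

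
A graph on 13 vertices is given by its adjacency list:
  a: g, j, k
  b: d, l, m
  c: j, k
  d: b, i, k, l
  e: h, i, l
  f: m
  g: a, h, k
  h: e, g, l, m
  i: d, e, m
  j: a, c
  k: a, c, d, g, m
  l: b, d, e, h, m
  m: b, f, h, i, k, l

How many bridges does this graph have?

1

The edges on the cycle m-k-d-i-m are not bridges since each lies on that cycle.
But removing m-f disconnects m from f — this is a bridge.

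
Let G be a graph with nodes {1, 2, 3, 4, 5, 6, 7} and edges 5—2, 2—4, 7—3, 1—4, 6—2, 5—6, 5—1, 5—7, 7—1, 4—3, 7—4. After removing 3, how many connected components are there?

With 3 gone, the remaining components are: {1, 2, 4, 5, 6, 7}.
That is 1 component.

1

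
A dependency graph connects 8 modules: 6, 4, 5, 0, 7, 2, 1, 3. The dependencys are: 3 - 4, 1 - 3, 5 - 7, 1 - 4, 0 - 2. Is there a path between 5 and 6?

No

The component containing 5 is {5, 7}, and 6 is not in it.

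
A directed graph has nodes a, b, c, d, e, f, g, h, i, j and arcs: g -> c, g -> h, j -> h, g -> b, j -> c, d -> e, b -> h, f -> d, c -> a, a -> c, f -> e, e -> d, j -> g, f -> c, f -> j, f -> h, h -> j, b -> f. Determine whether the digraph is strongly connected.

No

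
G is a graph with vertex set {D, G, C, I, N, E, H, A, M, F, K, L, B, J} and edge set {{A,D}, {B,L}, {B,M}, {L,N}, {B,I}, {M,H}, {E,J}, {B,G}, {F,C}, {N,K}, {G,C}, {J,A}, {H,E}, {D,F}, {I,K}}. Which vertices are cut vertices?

Removing B increases the component count from 1 to 2, so B is a cut vertex.
By contrast removing I leaves 1 component; it is not a cut vertex. No other vertex is a cut vertex either.

B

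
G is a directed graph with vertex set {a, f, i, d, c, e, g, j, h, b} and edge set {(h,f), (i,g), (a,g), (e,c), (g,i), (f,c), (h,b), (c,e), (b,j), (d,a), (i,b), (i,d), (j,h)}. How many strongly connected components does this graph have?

4

{a, d, g, i} are all mutually reachable — one SCC of size 4.
{b, h, j} are all mutually reachable — one SCC of size 3.
{c, e} are all mutually reachable — one SCC of size 2.
{f} is an SCC by itself.
That gives 4 strongly connected components.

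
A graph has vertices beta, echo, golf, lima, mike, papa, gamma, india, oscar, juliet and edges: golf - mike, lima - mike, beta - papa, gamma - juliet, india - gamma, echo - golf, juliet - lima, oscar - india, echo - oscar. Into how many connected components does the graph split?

2

Starting from beta we can reach beta, papa. That is one component of size 2.
Starting from echo we can reach echo, golf, lima, mike, gamma, india, oscar, juliet. That is one component of size 8.
Total: 2 components.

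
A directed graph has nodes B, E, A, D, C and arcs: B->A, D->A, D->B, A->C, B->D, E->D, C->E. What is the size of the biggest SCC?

5

{A, B, C, D, E} are all mutually reachable — one SCC of size 5.
The largest has 5 vertices.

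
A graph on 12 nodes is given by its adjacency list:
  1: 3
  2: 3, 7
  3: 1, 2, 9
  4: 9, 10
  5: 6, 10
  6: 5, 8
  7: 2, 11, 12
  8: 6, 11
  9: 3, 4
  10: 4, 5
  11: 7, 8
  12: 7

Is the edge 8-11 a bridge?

After removing 8-11, the path 8-6-5-10-4-9-3-2-7-11 still connects them, so the edge is not a bridge.

No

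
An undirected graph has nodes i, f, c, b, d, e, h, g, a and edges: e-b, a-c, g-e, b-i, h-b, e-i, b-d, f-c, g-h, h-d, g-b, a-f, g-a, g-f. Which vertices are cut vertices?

Removing g increases the component count from 1 to 2, so g is a cut vertex.
By contrast removing b leaves 1 component; it is not a cut vertex. No other vertex is a cut vertex either.

g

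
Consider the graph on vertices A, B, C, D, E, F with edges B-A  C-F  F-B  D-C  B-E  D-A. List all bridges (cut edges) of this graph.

The edges on the cycle D-C-F-B-A-D are not bridges since each lies on that cycle.
But removing B-E disconnects B from E — this is a bridge.

B-E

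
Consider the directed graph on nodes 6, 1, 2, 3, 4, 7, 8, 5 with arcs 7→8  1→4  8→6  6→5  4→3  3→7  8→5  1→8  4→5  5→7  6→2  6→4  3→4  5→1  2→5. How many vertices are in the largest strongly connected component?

8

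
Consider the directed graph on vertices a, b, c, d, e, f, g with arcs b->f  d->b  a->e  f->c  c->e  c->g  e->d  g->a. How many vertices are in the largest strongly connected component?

7

{a, b, c, d, e, f, g} are all mutually reachable — one SCC of size 7.
The largest has 7 vertices.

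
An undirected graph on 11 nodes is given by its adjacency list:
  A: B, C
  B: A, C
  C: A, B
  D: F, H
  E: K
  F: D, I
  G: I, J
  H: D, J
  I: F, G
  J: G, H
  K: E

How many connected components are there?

Starting from E we can reach E, K. That is one component of size 2.
Starting from A we can reach A, B, C. That is one component of size 3.
Starting from D we can reach D, F, G, H, I, J. That is one component of size 6.
Total: 3 components.

3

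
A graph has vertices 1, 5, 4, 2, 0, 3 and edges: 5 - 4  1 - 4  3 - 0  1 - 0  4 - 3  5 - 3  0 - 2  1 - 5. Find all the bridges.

0-2

The edges on the cycle 5-4-3-5 are not bridges since each lies on that cycle.
But removing 2 - 0 disconnects 2 from 0 — this is a bridge.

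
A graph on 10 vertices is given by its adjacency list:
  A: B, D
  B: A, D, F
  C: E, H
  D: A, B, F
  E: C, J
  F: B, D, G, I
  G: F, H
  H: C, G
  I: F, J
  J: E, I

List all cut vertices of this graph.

Removing F increases the component count from 1 to 2, so F is a cut vertex.
By contrast removing I leaves 1 component; it is not a cut vertex. No other vertex is a cut vertex either.

F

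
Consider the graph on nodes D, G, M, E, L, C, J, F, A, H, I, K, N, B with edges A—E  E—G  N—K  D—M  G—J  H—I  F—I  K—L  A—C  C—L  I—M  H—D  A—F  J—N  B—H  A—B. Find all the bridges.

The edges on the cycle A-E-G-J-N-K-L-C-A are not bridges since each lies on that cycle.
Every edge lies on some cycle, so there are no bridges.

none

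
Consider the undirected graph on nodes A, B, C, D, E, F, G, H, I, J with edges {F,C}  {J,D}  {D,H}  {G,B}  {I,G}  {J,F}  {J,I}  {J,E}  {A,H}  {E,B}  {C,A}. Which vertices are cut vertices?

J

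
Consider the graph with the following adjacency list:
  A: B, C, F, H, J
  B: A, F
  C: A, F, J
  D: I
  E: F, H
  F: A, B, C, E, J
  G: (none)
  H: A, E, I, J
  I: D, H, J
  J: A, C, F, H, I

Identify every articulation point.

I

Removing I increases the component count from 2 to 3, so I is a cut vertex.
By contrast removing F leaves 2 components; it is not a cut vertex. No other vertex is a cut vertex either.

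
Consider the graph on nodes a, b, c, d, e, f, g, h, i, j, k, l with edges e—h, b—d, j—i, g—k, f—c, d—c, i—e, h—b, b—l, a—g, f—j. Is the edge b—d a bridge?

No

After removing b—d, the path b-h-e-i-j-f-c-d still connects them, so the edge is not a bridge.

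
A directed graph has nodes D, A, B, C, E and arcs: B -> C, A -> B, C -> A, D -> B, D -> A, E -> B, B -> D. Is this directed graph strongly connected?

No

There is no directed path from C to E, so the graph is not strongly connected.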